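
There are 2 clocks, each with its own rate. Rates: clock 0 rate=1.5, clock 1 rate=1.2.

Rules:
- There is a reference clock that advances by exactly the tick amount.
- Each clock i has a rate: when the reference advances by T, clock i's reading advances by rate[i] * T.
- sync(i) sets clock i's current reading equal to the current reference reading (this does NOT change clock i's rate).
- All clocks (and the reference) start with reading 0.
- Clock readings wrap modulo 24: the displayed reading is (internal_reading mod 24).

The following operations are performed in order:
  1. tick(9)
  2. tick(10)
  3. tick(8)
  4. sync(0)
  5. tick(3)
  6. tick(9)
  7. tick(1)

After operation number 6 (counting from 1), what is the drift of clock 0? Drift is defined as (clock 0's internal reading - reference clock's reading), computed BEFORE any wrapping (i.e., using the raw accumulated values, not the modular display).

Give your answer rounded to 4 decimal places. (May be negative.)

After op 1 tick(9): ref=9.0000 raw=[13.5000 10.8000]
After op 2 tick(10): ref=19.0000 raw=[28.5000 22.8000]
After op 3 tick(8): ref=27.0000 raw=[40.5000 32.4000]
After op 4 sync(0): ref=27.0000 raw=[27.0000 32.4000]
After op 5 tick(3): ref=30.0000 raw=[31.5000 36.0000]
After op 6 tick(9): ref=39.0000 raw=[45.0000 46.8000]
Drift of clock 0 after op 6: 45.0000 - 39.0000 = 6.0000

Answer: 6.0000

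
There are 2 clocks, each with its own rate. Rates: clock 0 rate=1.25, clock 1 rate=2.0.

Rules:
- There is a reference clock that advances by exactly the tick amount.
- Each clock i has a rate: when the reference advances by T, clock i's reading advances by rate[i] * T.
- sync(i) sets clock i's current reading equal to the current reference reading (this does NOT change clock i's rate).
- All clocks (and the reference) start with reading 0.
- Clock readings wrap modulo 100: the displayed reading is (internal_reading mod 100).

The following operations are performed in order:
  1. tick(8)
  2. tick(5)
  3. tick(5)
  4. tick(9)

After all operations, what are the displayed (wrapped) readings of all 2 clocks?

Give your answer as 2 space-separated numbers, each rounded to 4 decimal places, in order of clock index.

Answer: 33.7500 54.0000

Derivation:
After op 1 tick(8): ref=8.0000 raw=[10.0000 16.0000]
After op 2 tick(5): ref=13.0000 raw=[16.2500 26.0000]
After op 3 tick(5): ref=18.0000 raw=[22.5000 36.0000]
After op 4 tick(9): ref=27.0000 raw=[33.7500 54.0000]
Wrap final raw readings (mod 100): 33.7500 mod 100 = 33.7500; 54.0000 mod 100 = 54.0000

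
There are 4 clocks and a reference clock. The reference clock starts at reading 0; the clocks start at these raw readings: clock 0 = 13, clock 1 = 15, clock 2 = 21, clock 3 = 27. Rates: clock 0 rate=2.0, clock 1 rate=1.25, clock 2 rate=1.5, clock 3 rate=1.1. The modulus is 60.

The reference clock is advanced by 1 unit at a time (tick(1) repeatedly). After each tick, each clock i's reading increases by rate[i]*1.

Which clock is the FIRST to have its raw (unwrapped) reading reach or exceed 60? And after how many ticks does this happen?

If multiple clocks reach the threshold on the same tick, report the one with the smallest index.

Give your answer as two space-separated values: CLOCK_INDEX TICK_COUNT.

clock 0: start=13, rate=2.0, needs 60-13 = 47; ticks = ceil(47/2.0) = ceil(23.5000) = 24; reading at tick 24 = 13 + 2.0*24 = 61.0000
clock 1: start=15, rate=1.25, needs 60-15 = 45; ticks = ceil(45/1.25) = ceil(36.0000) = 36; reading at tick 36 = 15 + 1.25*36 = 60.0000
clock 2: start=21, rate=1.5, needs 60-21 = 39; ticks = ceil(39/1.5) = ceil(26.0000) = 26; reading at tick 26 = 21 + 1.5*26 = 60.0000
clock 3: start=27, rate=1.1, needs 60-27 = 33; ticks = ceil(33/1.1) = ceil(30.0000) = 30; reading at tick 30 = 27 + 1.1*30 = 60.0000
Minimum tick count = 24; winners = [0]; smallest index = 0

Answer: 0 24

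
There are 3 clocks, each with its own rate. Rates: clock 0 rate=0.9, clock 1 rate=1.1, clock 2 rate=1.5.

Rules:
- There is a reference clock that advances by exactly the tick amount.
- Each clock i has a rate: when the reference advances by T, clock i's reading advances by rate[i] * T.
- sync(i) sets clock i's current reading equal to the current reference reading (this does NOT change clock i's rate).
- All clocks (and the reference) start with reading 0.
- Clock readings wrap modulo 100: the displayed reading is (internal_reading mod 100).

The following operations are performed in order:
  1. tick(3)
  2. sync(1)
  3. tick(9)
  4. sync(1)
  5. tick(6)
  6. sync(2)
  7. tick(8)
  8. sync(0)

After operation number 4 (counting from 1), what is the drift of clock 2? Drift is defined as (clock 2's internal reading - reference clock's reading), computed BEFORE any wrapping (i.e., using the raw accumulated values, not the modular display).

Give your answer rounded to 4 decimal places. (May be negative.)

After op 1 tick(3): ref=3.0000 raw=[2.7000 3.3000 4.5000]
After op 2 sync(1): ref=3.0000 raw=[2.7000 3.0000 4.5000]
After op 3 tick(9): ref=12.0000 raw=[10.8000 12.9000 18.0000]
After op 4 sync(1): ref=12.0000 raw=[10.8000 12.0000 18.0000]
Drift of clock 2 after op 4: 18.0000 - 12.0000 = 6.0000

Answer: 6.0000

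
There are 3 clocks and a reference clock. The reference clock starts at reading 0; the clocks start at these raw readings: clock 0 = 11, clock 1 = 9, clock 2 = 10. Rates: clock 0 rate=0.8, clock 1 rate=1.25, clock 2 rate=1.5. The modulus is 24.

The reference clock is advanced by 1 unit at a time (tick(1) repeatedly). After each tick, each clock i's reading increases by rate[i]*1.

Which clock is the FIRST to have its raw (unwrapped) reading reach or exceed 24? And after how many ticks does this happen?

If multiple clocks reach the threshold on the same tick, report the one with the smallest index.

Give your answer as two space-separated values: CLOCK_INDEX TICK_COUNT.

clock 0: start=11, rate=0.8, needs 24-11 = 13; ticks = ceil(13/0.8) = ceil(16.2500) = 17; reading at tick 17 = 11 + 0.8*17 = 24.6000
clock 1: start=9, rate=1.25, needs 24-9 = 15; ticks = ceil(15/1.25) = ceil(12.0000) = 12; reading at tick 12 = 9 + 1.25*12 = 24.0000
clock 2: start=10, rate=1.5, needs 24-10 = 14; ticks = ceil(14/1.5) = ceil(9.3333) = 10; reading at tick 10 = 10 + 1.5*10 = 25.0000
Minimum tick count = 10; winners = [2]; smallest index = 2

Answer: 2 10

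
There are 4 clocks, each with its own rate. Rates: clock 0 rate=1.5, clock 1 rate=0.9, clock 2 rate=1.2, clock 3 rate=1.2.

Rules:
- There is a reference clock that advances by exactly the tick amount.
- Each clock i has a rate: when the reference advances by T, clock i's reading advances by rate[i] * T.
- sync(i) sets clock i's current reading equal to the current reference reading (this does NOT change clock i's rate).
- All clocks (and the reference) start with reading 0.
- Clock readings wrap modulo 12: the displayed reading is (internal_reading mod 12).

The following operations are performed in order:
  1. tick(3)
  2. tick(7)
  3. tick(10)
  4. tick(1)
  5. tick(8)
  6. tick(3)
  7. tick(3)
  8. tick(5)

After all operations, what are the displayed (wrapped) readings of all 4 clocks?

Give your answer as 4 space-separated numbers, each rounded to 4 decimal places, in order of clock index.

After op 1 tick(3): ref=3.0000 raw=[4.5000 2.7000 3.6000 3.6000]
After op 2 tick(7): ref=10.0000 raw=[15.0000 9.0000 12.0000 12.0000]
After op 3 tick(10): ref=20.0000 raw=[30.0000 18.0000 24.0000 24.0000]
After op 4 tick(1): ref=21.0000 raw=[31.5000 18.9000 25.2000 25.2000]
After op 5 tick(8): ref=29.0000 raw=[43.5000 26.1000 34.8000 34.8000]
After op 6 tick(3): ref=32.0000 raw=[48.0000 28.8000 38.4000 38.4000]
After op 7 tick(3): ref=35.0000 raw=[52.5000 31.5000 42.0000 42.0000]
After op 8 tick(5): ref=40.0000 raw=[60.0000 36.0000 48.0000 48.0000]
Wrap final raw readings (mod 12): 60.0000 mod 12 = 0.0000; 36.0000 mod 12 = 0.0000; 48.0000 mod 12 = 0.0000; 48.0000 mod 12 = 0.0000

Answer: 0.0000 0.0000 0.0000 0.0000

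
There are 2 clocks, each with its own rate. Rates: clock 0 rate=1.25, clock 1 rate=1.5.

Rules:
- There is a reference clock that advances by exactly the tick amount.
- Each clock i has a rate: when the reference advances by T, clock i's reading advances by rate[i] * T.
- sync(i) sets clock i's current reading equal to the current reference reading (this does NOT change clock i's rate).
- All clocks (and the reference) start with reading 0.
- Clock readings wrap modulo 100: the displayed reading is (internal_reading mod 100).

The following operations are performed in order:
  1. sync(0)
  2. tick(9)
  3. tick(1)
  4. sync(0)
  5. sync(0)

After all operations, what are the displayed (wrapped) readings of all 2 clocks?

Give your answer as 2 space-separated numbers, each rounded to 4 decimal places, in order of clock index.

After op 1 sync(0): ref=0.0000 raw=[0.0000 0.0000]
After op 2 tick(9): ref=9.0000 raw=[11.2500 13.5000]
After op 3 tick(1): ref=10.0000 raw=[12.5000 15.0000]
After op 4 sync(0): ref=10.0000 raw=[10.0000 15.0000]
After op 5 sync(0): ref=10.0000 raw=[10.0000 15.0000]
Wrap final raw readings (mod 100): 10.0000 mod 100 = 10.0000; 15.0000 mod 100 = 15.0000

Answer: 10.0000 15.0000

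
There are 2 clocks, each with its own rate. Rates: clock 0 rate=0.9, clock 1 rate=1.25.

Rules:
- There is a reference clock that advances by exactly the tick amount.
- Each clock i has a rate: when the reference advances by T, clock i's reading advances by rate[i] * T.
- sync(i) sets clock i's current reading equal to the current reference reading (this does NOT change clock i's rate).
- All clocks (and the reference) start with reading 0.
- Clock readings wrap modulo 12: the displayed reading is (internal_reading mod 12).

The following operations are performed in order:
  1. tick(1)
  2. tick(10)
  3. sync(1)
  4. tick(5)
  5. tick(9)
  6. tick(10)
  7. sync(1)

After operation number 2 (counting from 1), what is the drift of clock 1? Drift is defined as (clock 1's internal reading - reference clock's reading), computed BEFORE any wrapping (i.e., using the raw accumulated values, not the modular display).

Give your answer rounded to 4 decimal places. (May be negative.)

After op 1 tick(1): ref=1.0000 raw=[0.9000 1.2500]
After op 2 tick(10): ref=11.0000 raw=[9.9000 13.7500]
Drift of clock 1 after op 2: 13.7500 - 11.0000 = 2.7500

Answer: 2.7500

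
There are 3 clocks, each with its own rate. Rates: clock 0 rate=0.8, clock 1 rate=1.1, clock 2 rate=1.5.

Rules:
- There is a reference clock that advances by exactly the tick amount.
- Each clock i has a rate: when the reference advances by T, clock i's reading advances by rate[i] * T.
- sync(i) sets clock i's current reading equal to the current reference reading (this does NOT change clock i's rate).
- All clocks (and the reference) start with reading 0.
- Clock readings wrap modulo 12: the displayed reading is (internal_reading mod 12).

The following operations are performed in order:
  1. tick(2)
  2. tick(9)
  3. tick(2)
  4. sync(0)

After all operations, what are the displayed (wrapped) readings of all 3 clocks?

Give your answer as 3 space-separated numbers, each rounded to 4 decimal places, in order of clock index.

Answer: 1.0000 2.3000 7.5000

Derivation:
After op 1 tick(2): ref=2.0000 raw=[1.6000 2.2000 3.0000]
After op 2 tick(9): ref=11.0000 raw=[8.8000 12.1000 16.5000]
After op 3 tick(2): ref=13.0000 raw=[10.4000 14.3000 19.5000]
After op 4 sync(0): ref=13.0000 raw=[13.0000 14.3000 19.5000]
Wrap final raw readings (mod 12): 13.0000 mod 12 = 1.0000; 14.3000 mod 12 = 2.3000; 19.5000 mod 12 = 7.5000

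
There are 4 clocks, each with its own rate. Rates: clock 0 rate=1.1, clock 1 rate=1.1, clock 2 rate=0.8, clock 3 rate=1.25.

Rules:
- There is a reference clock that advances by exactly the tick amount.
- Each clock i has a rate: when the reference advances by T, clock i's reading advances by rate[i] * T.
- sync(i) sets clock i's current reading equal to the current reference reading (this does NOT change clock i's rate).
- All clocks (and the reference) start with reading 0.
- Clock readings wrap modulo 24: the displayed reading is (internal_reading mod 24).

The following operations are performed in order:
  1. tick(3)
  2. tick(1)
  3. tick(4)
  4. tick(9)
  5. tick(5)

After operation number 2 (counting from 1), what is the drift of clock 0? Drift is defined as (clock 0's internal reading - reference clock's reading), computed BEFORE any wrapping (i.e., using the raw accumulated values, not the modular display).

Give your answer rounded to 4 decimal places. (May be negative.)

After op 1 tick(3): ref=3.0000 raw=[3.3000 3.3000 2.4000 3.7500]
After op 2 tick(1): ref=4.0000 raw=[4.4000 4.4000 3.2000 5.0000]
Drift of clock 0 after op 2: 4.4000 - 4.0000 = 0.4000

Answer: 0.4000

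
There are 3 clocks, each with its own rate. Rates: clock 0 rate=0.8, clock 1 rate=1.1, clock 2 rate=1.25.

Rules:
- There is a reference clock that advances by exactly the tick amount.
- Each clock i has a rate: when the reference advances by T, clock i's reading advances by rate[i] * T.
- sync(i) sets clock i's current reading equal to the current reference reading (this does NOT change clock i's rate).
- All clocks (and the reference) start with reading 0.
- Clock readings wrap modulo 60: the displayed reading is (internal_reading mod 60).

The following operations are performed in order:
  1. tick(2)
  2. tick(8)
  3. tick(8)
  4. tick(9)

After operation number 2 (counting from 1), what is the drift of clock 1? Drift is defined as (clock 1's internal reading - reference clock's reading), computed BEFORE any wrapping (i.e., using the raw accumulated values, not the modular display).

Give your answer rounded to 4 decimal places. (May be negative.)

Answer: 1.0000

Derivation:
After op 1 tick(2): ref=2.0000 raw=[1.6000 2.2000 2.5000]
After op 2 tick(8): ref=10.0000 raw=[8.0000 11.0000 12.5000]
Drift of clock 1 after op 2: 11.0000 - 10.0000 = 1.0000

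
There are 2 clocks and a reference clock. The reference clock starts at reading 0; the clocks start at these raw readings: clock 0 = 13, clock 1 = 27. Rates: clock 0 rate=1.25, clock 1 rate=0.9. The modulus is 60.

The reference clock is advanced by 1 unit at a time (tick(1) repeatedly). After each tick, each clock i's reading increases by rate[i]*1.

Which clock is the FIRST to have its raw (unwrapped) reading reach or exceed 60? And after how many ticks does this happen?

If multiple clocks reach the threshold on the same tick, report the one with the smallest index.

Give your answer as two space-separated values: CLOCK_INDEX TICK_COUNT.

clock 0: start=13, rate=1.25, needs 60-13 = 47; ticks = ceil(47/1.25) = ceil(37.6000) = 38; reading at tick 38 = 13 + 1.25*38 = 60.5000
clock 1: start=27, rate=0.9, needs 60-27 = 33; ticks = ceil(33/0.9) = ceil(36.6667) = 37; reading at tick 37 = 27 + 0.9*37 = 60.3000
Minimum tick count = 37; winners = [1]; smallest index = 1

Answer: 1 37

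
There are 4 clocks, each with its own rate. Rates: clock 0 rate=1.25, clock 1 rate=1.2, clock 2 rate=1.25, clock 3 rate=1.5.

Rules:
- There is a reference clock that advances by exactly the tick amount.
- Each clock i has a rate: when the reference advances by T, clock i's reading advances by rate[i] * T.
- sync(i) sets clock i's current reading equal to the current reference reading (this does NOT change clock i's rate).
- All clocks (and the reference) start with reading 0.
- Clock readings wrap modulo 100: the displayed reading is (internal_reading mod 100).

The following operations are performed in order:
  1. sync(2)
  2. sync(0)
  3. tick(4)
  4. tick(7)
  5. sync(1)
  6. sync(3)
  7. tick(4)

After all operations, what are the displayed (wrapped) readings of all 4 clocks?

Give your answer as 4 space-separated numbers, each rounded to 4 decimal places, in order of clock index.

Answer: 18.7500 15.8000 18.7500 17.0000

Derivation:
After op 1 sync(2): ref=0.0000 raw=[0.0000 0.0000 0.0000 0.0000]
After op 2 sync(0): ref=0.0000 raw=[0.0000 0.0000 0.0000 0.0000]
After op 3 tick(4): ref=4.0000 raw=[5.0000 4.8000 5.0000 6.0000]
After op 4 tick(7): ref=11.0000 raw=[13.7500 13.2000 13.7500 16.5000]
After op 5 sync(1): ref=11.0000 raw=[13.7500 11.0000 13.7500 16.5000]
After op 6 sync(3): ref=11.0000 raw=[13.7500 11.0000 13.7500 11.0000]
After op 7 tick(4): ref=15.0000 raw=[18.7500 15.8000 18.7500 17.0000]
Wrap final raw readings (mod 100): 18.7500 mod 100 = 18.7500; 15.8000 mod 100 = 15.8000; 18.7500 mod 100 = 18.7500; 17.0000 mod 100 = 17.0000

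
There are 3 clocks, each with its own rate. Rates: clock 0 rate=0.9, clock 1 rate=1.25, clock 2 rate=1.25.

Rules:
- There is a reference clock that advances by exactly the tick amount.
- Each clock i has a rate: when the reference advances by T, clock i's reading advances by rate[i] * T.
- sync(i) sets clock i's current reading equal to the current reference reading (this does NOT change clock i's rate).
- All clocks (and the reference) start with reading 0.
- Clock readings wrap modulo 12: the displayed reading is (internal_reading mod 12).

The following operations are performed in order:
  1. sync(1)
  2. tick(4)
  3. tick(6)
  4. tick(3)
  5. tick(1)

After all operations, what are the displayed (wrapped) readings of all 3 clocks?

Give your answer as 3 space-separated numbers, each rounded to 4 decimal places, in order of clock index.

Answer: 0.6000 5.5000 5.5000

Derivation:
After op 1 sync(1): ref=0.0000 raw=[0.0000 0.0000 0.0000]
After op 2 tick(4): ref=4.0000 raw=[3.6000 5.0000 5.0000]
After op 3 tick(6): ref=10.0000 raw=[9.0000 12.5000 12.5000]
After op 4 tick(3): ref=13.0000 raw=[11.7000 16.2500 16.2500]
After op 5 tick(1): ref=14.0000 raw=[12.6000 17.5000 17.5000]
Wrap final raw readings (mod 12): 12.6000 mod 12 = 0.6000; 17.5000 mod 12 = 5.5000; 17.5000 mod 12 = 5.5000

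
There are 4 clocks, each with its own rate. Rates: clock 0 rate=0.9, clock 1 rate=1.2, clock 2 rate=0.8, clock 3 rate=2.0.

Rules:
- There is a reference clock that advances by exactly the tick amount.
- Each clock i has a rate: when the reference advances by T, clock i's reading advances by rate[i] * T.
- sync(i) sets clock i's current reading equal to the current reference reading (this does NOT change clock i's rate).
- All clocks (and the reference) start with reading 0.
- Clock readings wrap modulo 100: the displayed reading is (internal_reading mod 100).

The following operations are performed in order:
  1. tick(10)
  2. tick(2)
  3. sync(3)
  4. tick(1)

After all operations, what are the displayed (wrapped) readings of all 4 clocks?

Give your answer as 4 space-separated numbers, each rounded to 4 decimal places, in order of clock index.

Answer: 11.7000 15.6000 10.4000 14.0000

Derivation:
After op 1 tick(10): ref=10.0000 raw=[9.0000 12.0000 8.0000 20.0000]
After op 2 tick(2): ref=12.0000 raw=[10.8000 14.4000 9.6000 24.0000]
After op 3 sync(3): ref=12.0000 raw=[10.8000 14.4000 9.6000 12.0000]
After op 4 tick(1): ref=13.0000 raw=[11.7000 15.6000 10.4000 14.0000]
Wrap final raw readings (mod 100): 11.7000 mod 100 = 11.7000; 15.6000 mod 100 = 15.6000; 10.4000 mod 100 = 10.4000; 14.0000 mod 100 = 14.0000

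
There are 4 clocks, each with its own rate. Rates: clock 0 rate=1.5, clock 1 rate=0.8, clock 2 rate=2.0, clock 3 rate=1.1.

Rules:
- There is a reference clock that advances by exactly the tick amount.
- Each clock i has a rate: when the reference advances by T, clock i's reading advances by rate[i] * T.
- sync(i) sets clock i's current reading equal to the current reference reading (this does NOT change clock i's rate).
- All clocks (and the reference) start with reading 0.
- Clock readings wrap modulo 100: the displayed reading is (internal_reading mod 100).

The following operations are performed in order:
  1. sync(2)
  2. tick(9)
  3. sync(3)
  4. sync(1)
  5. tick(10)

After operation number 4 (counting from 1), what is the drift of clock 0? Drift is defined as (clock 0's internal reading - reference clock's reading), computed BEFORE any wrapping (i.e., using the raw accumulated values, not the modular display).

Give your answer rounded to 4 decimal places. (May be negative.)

After op 1 sync(2): ref=0.0000 raw=[0.0000 0.0000 0.0000 0.0000]
After op 2 tick(9): ref=9.0000 raw=[13.5000 7.2000 18.0000 9.9000]
After op 3 sync(3): ref=9.0000 raw=[13.5000 7.2000 18.0000 9.0000]
After op 4 sync(1): ref=9.0000 raw=[13.5000 9.0000 18.0000 9.0000]
Drift of clock 0 after op 4: 13.5000 - 9.0000 = 4.5000

Answer: 4.5000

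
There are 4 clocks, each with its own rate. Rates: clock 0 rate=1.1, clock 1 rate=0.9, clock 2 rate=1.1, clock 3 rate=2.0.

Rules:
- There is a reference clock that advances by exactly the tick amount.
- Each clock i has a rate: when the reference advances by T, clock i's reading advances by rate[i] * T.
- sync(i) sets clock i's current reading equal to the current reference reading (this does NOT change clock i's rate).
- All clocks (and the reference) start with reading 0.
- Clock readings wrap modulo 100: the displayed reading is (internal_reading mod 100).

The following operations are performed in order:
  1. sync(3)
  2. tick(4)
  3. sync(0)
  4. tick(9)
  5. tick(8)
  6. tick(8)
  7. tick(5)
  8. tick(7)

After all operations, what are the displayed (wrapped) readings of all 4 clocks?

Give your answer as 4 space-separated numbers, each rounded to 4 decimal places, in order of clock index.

Answer: 44.7000 36.9000 45.1000 82.0000

Derivation:
After op 1 sync(3): ref=0.0000 raw=[0.0000 0.0000 0.0000 0.0000]
After op 2 tick(4): ref=4.0000 raw=[4.4000 3.6000 4.4000 8.0000]
After op 3 sync(0): ref=4.0000 raw=[4.0000 3.6000 4.4000 8.0000]
After op 4 tick(9): ref=13.0000 raw=[13.9000 11.7000 14.3000 26.0000]
After op 5 tick(8): ref=21.0000 raw=[22.7000 18.9000 23.1000 42.0000]
After op 6 tick(8): ref=29.0000 raw=[31.5000 26.1000 31.9000 58.0000]
After op 7 tick(5): ref=34.0000 raw=[37.0000 30.6000 37.4000 68.0000]
After op 8 tick(7): ref=41.0000 raw=[44.7000 36.9000 45.1000 82.0000]
Wrap final raw readings (mod 100): 44.7000 mod 100 = 44.7000; 36.9000 mod 100 = 36.9000; 45.1000 mod 100 = 45.1000; 82.0000 mod 100 = 82.0000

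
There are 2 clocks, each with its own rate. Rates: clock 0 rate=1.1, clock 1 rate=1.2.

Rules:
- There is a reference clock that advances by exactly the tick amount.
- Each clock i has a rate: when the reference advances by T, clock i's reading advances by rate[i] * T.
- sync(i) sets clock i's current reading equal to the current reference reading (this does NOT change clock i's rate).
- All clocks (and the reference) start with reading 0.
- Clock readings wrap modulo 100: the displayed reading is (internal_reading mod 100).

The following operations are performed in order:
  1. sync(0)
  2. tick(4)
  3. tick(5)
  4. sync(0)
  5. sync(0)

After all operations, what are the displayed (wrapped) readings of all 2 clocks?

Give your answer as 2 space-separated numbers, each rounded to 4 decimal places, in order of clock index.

Answer: 9.0000 10.8000

Derivation:
After op 1 sync(0): ref=0.0000 raw=[0.0000 0.0000]
After op 2 tick(4): ref=4.0000 raw=[4.4000 4.8000]
After op 3 tick(5): ref=9.0000 raw=[9.9000 10.8000]
After op 4 sync(0): ref=9.0000 raw=[9.0000 10.8000]
After op 5 sync(0): ref=9.0000 raw=[9.0000 10.8000]
Wrap final raw readings (mod 100): 9.0000 mod 100 = 9.0000; 10.8000 mod 100 = 10.8000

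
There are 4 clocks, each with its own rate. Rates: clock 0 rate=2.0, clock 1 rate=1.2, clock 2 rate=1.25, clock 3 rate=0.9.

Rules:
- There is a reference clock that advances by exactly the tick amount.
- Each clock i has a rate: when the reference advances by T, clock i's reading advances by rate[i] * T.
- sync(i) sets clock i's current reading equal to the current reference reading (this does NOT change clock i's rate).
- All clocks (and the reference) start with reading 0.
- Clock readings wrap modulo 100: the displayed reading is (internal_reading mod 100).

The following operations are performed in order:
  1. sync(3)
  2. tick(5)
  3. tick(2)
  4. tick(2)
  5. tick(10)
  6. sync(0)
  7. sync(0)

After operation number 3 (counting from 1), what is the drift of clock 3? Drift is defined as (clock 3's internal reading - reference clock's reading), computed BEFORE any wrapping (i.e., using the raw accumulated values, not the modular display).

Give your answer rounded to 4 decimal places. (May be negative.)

Answer: -0.7000

Derivation:
After op 1 sync(3): ref=0.0000 raw=[0.0000 0.0000 0.0000 0.0000]
After op 2 tick(5): ref=5.0000 raw=[10.0000 6.0000 6.2500 4.5000]
After op 3 tick(2): ref=7.0000 raw=[14.0000 8.4000 8.7500 6.3000]
Drift of clock 3 after op 3: 6.3000 - 7.0000 = -0.7000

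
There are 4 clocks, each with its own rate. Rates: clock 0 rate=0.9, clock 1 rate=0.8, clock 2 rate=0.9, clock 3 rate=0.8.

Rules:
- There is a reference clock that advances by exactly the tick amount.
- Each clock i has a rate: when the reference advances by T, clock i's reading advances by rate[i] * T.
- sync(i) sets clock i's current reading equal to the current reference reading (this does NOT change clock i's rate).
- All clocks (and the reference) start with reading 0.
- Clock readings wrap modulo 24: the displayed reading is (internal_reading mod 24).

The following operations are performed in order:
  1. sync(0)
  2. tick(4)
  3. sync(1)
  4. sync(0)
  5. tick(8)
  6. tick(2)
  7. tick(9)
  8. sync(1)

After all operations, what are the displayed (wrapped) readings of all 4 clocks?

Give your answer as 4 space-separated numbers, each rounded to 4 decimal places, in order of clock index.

After op 1 sync(0): ref=0.0000 raw=[0.0000 0.0000 0.0000 0.0000]
After op 2 tick(4): ref=4.0000 raw=[3.6000 3.2000 3.6000 3.2000]
After op 3 sync(1): ref=4.0000 raw=[3.6000 4.0000 3.6000 3.2000]
After op 4 sync(0): ref=4.0000 raw=[4.0000 4.0000 3.6000 3.2000]
After op 5 tick(8): ref=12.0000 raw=[11.2000 10.4000 10.8000 9.6000]
After op 6 tick(2): ref=14.0000 raw=[13.0000 12.0000 12.6000 11.2000]
After op 7 tick(9): ref=23.0000 raw=[21.1000 19.2000 20.7000 18.4000]
After op 8 sync(1): ref=23.0000 raw=[21.1000 23.0000 20.7000 18.4000]
Wrap final raw readings (mod 24): 21.1000 mod 24 = 21.1000; 23.0000 mod 24 = 23.0000; 20.7000 mod 24 = 20.7000; 18.4000 mod 24 = 18.4000

Answer: 21.1000 23.0000 20.7000 18.4000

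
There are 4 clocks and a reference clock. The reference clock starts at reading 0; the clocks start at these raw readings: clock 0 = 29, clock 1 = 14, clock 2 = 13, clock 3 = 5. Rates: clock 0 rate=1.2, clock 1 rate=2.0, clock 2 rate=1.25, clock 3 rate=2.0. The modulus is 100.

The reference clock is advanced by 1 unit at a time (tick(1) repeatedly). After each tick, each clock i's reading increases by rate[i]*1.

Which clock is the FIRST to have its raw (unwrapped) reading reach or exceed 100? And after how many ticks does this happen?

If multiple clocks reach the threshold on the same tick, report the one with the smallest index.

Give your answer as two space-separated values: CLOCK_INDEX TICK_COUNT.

clock 0: start=29, rate=1.2, needs 100-29 = 71; ticks = ceil(71/1.2) = ceil(59.1667) = 60; reading at tick 60 = 29 + 1.2*60 = 101.0000
clock 1: start=14, rate=2.0, needs 100-14 = 86; ticks = ceil(86/2.0) = ceil(43.0000) = 43; reading at tick 43 = 14 + 2.0*43 = 100.0000
clock 2: start=13, rate=1.25, needs 100-13 = 87; ticks = ceil(87/1.25) = ceil(69.6000) = 70; reading at tick 70 = 13 + 1.25*70 = 100.5000
clock 3: start=5, rate=2.0, needs 100-5 = 95; ticks = ceil(95/2.0) = ceil(47.5000) = 48; reading at tick 48 = 5 + 2.0*48 = 101.0000
Minimum tick count = 43; winners = [1]; smallest index = 1

Answer: 1 43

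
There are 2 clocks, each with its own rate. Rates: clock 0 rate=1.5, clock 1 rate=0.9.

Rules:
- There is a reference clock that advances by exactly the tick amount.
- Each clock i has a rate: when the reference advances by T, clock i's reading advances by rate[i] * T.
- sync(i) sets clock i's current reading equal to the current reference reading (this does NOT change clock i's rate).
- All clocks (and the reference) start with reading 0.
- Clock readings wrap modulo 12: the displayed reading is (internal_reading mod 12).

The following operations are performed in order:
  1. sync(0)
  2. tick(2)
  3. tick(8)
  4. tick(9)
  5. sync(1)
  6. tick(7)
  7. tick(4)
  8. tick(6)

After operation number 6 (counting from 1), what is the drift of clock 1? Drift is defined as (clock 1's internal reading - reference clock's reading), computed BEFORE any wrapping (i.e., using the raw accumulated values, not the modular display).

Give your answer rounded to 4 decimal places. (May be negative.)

Answer: -0.7000

Derivation:
After op 1 sync(0): ref=0.0000 raw=[0.0000 0.0000]
After op 2 tick(2): ref=2.0000 raw=[3.0000 1.8000]
After op 3 tick(8): ref=10.0000 raw=[15.0000 9.0000]
After op 4 tick(9): ref=19.0000 raw=[28.5000 17.1000]
After op 5 sync(1): ref=19.0000 raw=[28.5000 19.0000]
After op 6 tick(7): ref=26.0000 raw=[39.0000 25.3000]
Drift of clock 1 after op 6: 25.3000 - 26.0000 = -0.7000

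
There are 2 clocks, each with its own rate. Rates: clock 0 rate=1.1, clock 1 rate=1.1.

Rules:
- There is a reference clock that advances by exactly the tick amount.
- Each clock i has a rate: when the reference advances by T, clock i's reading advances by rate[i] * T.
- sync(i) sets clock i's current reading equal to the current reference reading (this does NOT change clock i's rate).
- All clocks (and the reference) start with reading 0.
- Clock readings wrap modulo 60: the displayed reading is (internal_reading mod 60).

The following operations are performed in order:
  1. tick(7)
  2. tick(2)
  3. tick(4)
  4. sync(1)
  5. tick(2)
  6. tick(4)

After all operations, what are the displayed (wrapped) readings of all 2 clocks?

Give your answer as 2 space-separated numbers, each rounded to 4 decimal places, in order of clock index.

After op 1 tick(7): ref=7.0000 raw=[7.7000 7.7000]
After op 2 tick(2): ref=9.0000 raw=[9.9000 9.9000]
After op 3 tick(4): ref=13.0000 raw=[14.3000 14.3000]
After op 4 sync(1): ref=13.0000 raw=[14.3000 13.0000]
After op 5 tick(2): ref=15.0000 raw=[16.5000 15.2000]
After op 6 tick(4): ref=19.0000 raw=[20.9000 19.6000]
Wrap final raw readings (mod 60): 20.9000 mod 60 = 20.9000; 19.6000 mod 60 = 19.6000

Answer: 20.9000 19.6000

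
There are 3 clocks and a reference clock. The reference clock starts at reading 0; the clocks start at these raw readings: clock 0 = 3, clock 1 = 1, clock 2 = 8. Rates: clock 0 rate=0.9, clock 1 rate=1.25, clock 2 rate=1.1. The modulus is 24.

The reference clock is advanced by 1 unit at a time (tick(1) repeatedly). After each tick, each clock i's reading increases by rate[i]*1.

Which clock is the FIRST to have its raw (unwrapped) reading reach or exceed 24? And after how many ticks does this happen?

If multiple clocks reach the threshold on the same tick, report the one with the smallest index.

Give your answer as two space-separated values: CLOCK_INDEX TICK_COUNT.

clock 0: start=3, rate=0.9, needs 24-3 = 21; ticks = ceil(21/0.9) = ceil(23.3333) = 24; reading at tick 24 = 3 + 0.9*24 = 24.6000
clock 1: start=1, rate=1.25, needs 24-1 = 23; ticks = ceil(23/1.25) = ceil(18.4000) = 19; reading at tick 19 = 1 + 1.25*19 = 24.7500
clock 2: start=8, rate=1.1, needs 24-8 = 16; ticks = ceil(16/1.1) = ceil(14.5455) = 15; reading at tick 15 = 8 + 1.1*15 = 24.5000
Minimum tick count = 15; winners = [2]; smallest index = 2

Answer: 2 15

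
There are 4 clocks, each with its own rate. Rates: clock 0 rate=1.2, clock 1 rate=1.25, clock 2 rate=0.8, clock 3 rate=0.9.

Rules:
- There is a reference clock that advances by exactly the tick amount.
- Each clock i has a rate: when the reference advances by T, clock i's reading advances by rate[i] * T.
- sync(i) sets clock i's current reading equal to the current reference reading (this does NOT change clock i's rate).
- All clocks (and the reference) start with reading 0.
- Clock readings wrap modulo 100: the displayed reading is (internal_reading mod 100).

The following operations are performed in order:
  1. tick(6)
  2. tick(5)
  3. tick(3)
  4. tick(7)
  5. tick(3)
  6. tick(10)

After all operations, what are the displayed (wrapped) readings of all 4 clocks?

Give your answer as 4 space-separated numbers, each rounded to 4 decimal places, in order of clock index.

Answer: 40.8000 42.5000 27.2000 30.6000

Derivation:
After op 1 tick(6): ref=6.0000 raw=[7.2000 7.5000 4.8000 5.4000]
After op 2 tick(5): ref=11.0000 raw=[13.2000 13.7500 8.8000 9.9000]
After op 3 tick(3): ref=14.0000 raw=[16.8000 17.5000 11.2000 12.6000]
After op 4 tick(7): ref=21.0000 raw=[25.2000 26.2500 16.8000 18.9000]
After op 5 tick(3): ref=24.0000 raw=[28.8000 30.0000 19.2000 21.6000]
After op 6 tick(10): ref=34.0000 raw=[40.8000 42.5000 27.2000 30.6000]
Wrap final raw readings (mod 100): 40.8000 mod 100 = 40.8000; 42.5000 mod 100 = 42.5000; 27.2000 mod 100 = 27.2000; 30.6000 mod 100 = 30.6000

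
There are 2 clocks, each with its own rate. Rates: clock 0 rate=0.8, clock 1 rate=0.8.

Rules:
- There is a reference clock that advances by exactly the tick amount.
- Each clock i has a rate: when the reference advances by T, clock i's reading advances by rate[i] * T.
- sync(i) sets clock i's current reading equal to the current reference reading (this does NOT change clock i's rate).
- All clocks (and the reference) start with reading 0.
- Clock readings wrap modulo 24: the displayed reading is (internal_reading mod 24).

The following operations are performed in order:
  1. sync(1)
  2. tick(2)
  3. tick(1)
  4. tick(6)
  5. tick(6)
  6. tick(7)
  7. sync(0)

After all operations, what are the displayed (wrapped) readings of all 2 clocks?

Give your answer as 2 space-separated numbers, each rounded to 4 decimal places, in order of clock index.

After op 1 sync(1): ref=0.0000 raw=[0.0000 0.0000]
After op 2 tick(2): ref=2.0000 raw=[1.6000 1.6000]
After op 3 tick(1): ref=3.0000 raw=[2.4000 2.4000]
After op 4 tick(6): ref=9.0000 raw=[7.2000 7.2000]
After op 5 tick(6): ref=15.0000 raw=[12.0000 12.0000]
After op 6 tick(7): ref=22.0000 raw=[17.6000 17.6000]
After op 7 sync(0): ref=22.0000 raw=[22.0000 17.6000]
Wrap final raw readings (mod 24): 22.0000 mod 24 = 22.0000; 17.6000 mod 24 = 17.6000

Answer: 22.0000 17.6000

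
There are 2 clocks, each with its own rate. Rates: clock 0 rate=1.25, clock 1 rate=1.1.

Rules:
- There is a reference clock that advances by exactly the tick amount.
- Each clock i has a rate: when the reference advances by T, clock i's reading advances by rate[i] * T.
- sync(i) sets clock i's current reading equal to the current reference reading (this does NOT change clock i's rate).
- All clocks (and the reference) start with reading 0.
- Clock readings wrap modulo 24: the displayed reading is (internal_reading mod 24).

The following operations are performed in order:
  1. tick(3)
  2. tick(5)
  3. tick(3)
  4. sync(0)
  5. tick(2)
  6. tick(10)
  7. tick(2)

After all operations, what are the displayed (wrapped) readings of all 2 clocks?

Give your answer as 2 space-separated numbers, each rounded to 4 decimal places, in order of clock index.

Answer: 4.5000 3.5000

Derivation:
After op 1 tick(3): ref=3.0000 raw=[3.7500 3.3000]
After op 2 tick(5): ref=8.0000 raw=[10.0000 8.8000]
After op 3 tick(3): ref=11.0000 raw=[13.7500 12.1000]
After op 4 sync(0): ref=11.0000 raw=[11.0000 12.1000]
After op 5 tick(2): ref=13.0000 raw=[13.5000 14.3000]
After op 6 tick(10): ref=23.0000 raw=[26.0000 25.3000]
After op 7 tick(2): ref=25.0000 raw=[28.5000 27.5000]
Wrap final raw readings (mod 24): 28.5000 mod 24 = 4.5000; 27.5000 mod 24 = 3.5000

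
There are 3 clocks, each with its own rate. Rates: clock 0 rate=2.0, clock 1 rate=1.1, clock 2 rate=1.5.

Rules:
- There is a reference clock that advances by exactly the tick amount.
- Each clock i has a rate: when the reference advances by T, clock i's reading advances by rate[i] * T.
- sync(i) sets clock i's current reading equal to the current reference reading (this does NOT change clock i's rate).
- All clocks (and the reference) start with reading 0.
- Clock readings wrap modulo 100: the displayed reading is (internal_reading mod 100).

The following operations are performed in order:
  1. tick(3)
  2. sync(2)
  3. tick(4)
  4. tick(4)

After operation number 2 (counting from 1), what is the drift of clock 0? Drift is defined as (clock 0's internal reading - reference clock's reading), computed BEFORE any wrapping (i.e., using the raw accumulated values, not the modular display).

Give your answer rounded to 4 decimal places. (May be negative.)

Answer: 3.0000

Derivation:
After op 1 tick(3): ref=3.0000 raw=[6.0000 3.3000 4.5000]
After op 2 sync(2): ref=3.0000 raw=[6.0000 3.3000 3.0000]
Drift of clock 0 after op 2: 6.0000 - 3.0000 = 3.0000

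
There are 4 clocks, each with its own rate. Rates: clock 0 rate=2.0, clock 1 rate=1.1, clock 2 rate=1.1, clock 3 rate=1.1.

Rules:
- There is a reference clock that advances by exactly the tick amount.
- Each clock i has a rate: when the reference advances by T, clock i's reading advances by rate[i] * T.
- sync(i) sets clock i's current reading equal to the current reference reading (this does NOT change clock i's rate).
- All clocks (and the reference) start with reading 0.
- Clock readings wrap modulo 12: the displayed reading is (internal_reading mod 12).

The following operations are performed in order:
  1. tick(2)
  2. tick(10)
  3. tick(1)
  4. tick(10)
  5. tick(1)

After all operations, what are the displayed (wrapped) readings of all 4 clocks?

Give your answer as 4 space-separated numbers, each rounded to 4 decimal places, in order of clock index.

After op 1 tick(2): ref=2.0000 raw=[4.0000 2.2000 2.2000 2.2000]
After op 2 tick(10): ref=12.0000 raw=[24.0000 13.2000 13.2000 13.2000]
After op 3 tick(1): ref=13.0000 raw=[26.0000 14.3000 14.3000 14.3000]
After op 4 tick(10): ref=23.0000 raw=[46.0000 25.3000 25.3000 25.3000]
After op 5 tick(1): ref=24.0000 raw=[48.0000 26.4000 26.4000 26.4000]
Wrap final raw readings (mod 12): 48.0000 mod 12 = 0.0000; 26.4000 mod 12 = 2.4000; 26.4000 mod 12 = 2.4000; 26.4000 mod 12 = 2.4000

Answer: 0.0000 2.4000 2.4000 2.4000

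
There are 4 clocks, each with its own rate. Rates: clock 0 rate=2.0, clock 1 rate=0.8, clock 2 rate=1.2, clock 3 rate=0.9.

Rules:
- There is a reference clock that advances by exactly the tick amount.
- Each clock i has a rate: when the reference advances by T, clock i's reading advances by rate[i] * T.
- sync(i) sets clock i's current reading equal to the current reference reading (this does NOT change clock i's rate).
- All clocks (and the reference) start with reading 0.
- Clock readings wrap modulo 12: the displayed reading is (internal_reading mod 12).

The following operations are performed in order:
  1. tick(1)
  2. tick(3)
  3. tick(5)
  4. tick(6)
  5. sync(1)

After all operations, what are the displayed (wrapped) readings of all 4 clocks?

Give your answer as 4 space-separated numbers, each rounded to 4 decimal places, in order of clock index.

After op 1 tick(1): ref=1.0000 raw=[2.0000 0.8000 1.2000 0.9000]
After op 2 tick(3): ref=4.0000 raw=[8.0000 3.2000 4.8000 3.6000]
After op 3 tick(5): ref=9.0000 raw=[18.0000 7.2000 10.8000 8.1000]
After op 4 tick(6): ref=15.0000 raw=[30.0000 12.0000 18.0000 13.5000]
After op 5 sync(1): ref=15.0000 raw=[30.0000 15.0000 18.0000 13.5000]
Wrap final raw readings (mod 12): 30.0000 mod 12 = 6.0000; 15.0000 mod 12 = 3.0000; 18.0000 mod 12 = 6.0000; 13.5000 mod 12 = 1.5000

Answer: 6.0000 3.0000 6.0000 1.5000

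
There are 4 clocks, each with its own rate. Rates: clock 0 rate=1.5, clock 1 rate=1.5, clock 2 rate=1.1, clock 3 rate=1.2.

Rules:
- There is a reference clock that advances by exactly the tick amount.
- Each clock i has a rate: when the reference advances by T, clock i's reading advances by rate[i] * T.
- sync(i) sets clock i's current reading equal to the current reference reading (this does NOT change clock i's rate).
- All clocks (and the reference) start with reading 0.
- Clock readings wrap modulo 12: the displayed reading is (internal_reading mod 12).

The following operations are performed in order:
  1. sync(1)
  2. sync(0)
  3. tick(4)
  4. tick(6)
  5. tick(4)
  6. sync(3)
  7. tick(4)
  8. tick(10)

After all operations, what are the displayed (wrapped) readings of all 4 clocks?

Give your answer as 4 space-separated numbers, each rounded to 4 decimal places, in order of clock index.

After op 1 sync(1): ref=0.0000 raw=[0.0000 0.0000 0.0000 0.0000]
After op 2 sync(0): ref=0.0000 raw=[0.0000 0.0000 0.0000 0.0000]
After op 3 tick(4): ref=4.0000 raw=[6.0000 6.0000 4.4000 4.8000]
After op 4 tick(6): ref=10.0000 raw=[15.0000 15.0000 11.0000 12.0000]
After op 5 tick(4): ref=14.0000 raw=[21.0000 21.0000 15.4000 16.8000]
After op 6 sync(3): ref=14.0000 raw=[21.0000 21.0000 15.4000 14.0000]
After op 7 tick(4): ref=18.0000 raw=[27.0000 27.0000 19.8000 18.8000]
After op 8 tick(10): ref=28.0000 raw=[42.0000 42.0000 30.8000 30.8000]
Wrap final raw readings (mod 12): 42.0000 mod 12 = 6.0000; 42.0000 mod 12 = 6.0000; 30.8000 mod 12 = 6.8000; 30.8000 mod 12 = 6.8000

Answer: 6.0000 6.0000 6.8000 6.8000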